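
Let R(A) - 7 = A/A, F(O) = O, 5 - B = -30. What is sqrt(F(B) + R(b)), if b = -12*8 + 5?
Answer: sqrt(43) ≈ 6.5574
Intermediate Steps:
B = 35 (B = 5 - 1*(-30) = 5 + 30 = 35)
b = -91 (b = -96 + 5 = -91)
R(A) = 8 (R(A) = 7 + A/A = 7 + 1 = 8)
sqrt(F(B) + R(b)) = sqrt(35 + 8) = sqrt(43)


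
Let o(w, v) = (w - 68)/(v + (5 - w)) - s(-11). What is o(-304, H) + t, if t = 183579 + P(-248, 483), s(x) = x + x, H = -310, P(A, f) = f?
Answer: 184456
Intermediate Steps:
s(x) = 2*x
t = 184062 (t = 183579 + 483 = 184062)
o(w, v) = 22 + (-68 + w)/(5 + v - w) (o(w, v) = (w - 68)/(v + (5 - w)) - 2*(-11) = (-68 + w)/(5 + v - w) - 1*(-22) = (-68 + w)/(5 + v - w) + 22 = 22 + (-68 + w)/(5 + v - w))
o(-304, H) + t = (42 - 21*(-304) + 22*(-310))/(5 - 310 - 1*(-304)) + 184062 = (42 + 6384 - 6820)/(5 - 310 + 304) + 184062 = -394/(-1) + 184062 = -1*(-394) + 184062 = 394 + 184062 = 184456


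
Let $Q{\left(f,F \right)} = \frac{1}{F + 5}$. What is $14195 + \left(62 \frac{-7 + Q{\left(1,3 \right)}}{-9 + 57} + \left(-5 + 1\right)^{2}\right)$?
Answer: $\frac{2726807}{192} \approx 14202.0$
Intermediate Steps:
$Q{\left(f,F \right)} = \frac{1}{5 + F}$
$14195 + \left(62 \frac{-7 + Q{\left(1,3 \right)}}{-9 + 57} + \left(-5 + 1\right)^{2}\right) = 14195 + \left(62 \frac{-7 + \frac{1}{5 + 3}}{-9 + 57} + \left(-5 + 1\right)^{2}\right) = 14195 + \left(62 \frac{-7 + \frac{1}{8}}{48} + \left(-4\right)^{2}\right) = 14195 + \left(62 \left(-7 + \frac{1}{8}\right) \frac{1}{48} + 16\right) = 14195 + \left(62 \left(\left(- \frac{55}{8}\right) \frac{1}{48}\right) + 16\right) = 14195 + \left(62 \left(- \frac{55}{384}\right) + 16\right) = 14195 + \left(- \frac{1705}{192} + 16\right) = 14195 + \frac{1367}{192} = \frac{2726807}{192}$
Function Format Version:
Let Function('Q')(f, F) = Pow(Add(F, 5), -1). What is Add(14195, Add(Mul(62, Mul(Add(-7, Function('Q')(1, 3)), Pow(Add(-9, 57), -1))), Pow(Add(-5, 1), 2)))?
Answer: Rational(2726807, 192) ≈ 14202.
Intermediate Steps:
Function('Q')(f, F) = Pow(Add(5, F), -1)
Add(14195, Add(Mul(62, Mul(Add(-7, Function('Q')(1, 3)), Pow(Add(-9, 57), -1))), Pow(Add(-5, 1), 2))) = Add(14195, Add(Mul(62, Mul(Add(-7, Pow(Add(5, 3), -1)), Pow(Add(-9, 57), -1))), Pow(Add(-5, 1), 2))) = Add(14195, Add(Mul(62, Mul(Add(-7, Pow(8, -1)), Pow(48, -1))), Pow(-4, 2))) = Add(14195, Add(Mul(62, Mul(Add(-7, Rational(1, 8)), Rational(1, 48))), 16)) = Add(14195, Add(Mul(62, Mul(Rational(-55, 8), Rational(1, 48))), 16)) = Add(14195, Add(Mul(62, Rational(-55, 384)), 16)) = Add(14195, Add(Rational(-1705, 192), 16)) = Add(14195, Rational(1367, 192)) = Rational(2726807, 192)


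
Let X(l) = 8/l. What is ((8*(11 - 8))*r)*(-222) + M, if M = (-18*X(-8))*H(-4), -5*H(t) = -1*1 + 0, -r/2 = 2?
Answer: 106578/5 ≈ 21316.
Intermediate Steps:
r = -4 (r = -2*2 = -4)
H(t) = ⅕ (H(t) = -(-1*1 + 0)/5 = -(-1 + 0)/5 = -⅕*(-1) = ⅕)
M = 18/5 (M = -144/(-8)*(⅕) = -144*(-1)/8*(⅕) = -18*(-1)*(⅕) = 18*(⅕) = 18/5 ≈ 3.6000)
((8*(11 - 8))*r)*(-222) + M = ((8*(11 - 8))*(-4))*(-222) + 18/5 = ((8*3)*(-4))*(-222) + 18/5 = (24*(-4))*(-222) + 18/5 = -96*(-222) + 18/5 = 21312 + 18/5 = 106578/5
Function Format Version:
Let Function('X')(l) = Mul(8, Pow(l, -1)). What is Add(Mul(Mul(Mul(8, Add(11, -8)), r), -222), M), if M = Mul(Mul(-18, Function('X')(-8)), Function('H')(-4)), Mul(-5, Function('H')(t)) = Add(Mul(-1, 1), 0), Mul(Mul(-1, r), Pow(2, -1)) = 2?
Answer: Rational(106578, 5) ≈ 21316.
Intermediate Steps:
r = -4 (r = Mul(-2, 2) = -4)
Function('H')(t) = Rational(1, 5) (Function('H')(t) = Mul(Rational(-1, 5), Add(Mul(-1, 1), 0)) = Mul(Rational(-1, 5), Add(-1, 0)) = Mul(Rational(-1, 5), -1) = Rational(1, 5))
M = Rational(18, 5) (M = Mul(Mul(-18, Mul(8, Pow(-8, -1))), Rational(1, 5)) = Mul(Mul(-18, Mul(8, Rational(-1, 8))), Rational(1, 5)) = Mul(Mul(-18, -1), Rational(1, 5)) = Mul(18, Rational(1, 5)) = Rational(18, 5) ≈ 3.6000)
Add(Mul(Mul(Mul(8, Add(11, -8)), r), -222), M) = Add(Mul(Mul(Mul(8, Add(11, -8)), -4), -222), Rational(18, 5)) = Add(Mul(Mul(Mul(8, 3), -4), -222), Rational(18, 5)) = Add(Mul(Mul(24, -4), -222), Rational(18, 5)) = Add(Mul(-96, -222), Rational(18, 5)) = Add(21312, Rational(18, 5)) = Rational(106578, 5)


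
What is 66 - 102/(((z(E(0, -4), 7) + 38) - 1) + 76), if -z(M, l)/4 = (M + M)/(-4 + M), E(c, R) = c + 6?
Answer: 5772/89 ≈ 64.854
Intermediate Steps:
E(c, R) = 6 + c
z(M, l) = -8*M/(-4 + M) (z(M, l) = -4*(M + M)/(-4 + M) = -4*2*M/(-4 + M) = -8*M/(-4 + M))
66 - 102/(((z(E(0, -4), 7) + 38) - 1) + 76) = 66 - 102/(((-8*(6 + 0)/(-4 + (6 + 0)) + 38) - 1) + 76) = 66 - 102/(((-8*6/(-4 + 6) + 38) - 1) + 76) = 66 - 102/(((-8*6/2 + 38) - 1) + 76) = 66 - 102/(((-8*6*½ + 38) - 1) + 76) = 66 - 102/(((-24 + 38) - 1) + 76) = 66 - 102/((14 - 1) + 76) = 66 - 102/(13 + 76) = 66 - 102/89 = 5772/89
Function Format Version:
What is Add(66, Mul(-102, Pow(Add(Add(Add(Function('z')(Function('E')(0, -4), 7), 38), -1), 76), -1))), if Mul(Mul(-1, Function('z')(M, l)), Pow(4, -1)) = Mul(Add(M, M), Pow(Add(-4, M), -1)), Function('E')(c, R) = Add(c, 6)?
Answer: Rational(5772, 89) ≈ 64.854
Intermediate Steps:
Function('E')(c, R) = Add(6, c)
Function('z')(M, l) = Mul(-8, M, Pow(Add(-4, M), -1)) (Function('z')(M, l) = Mul(-4, Mul(Add(M, M), Pow(Add(-4, M), -1))) = Mul(-4, Mul(Mul(2, M), Pow(Add(-4, M), -1))) = Mul(-4, Mul(2, M, Pow(Add(-4, M), -1))) = Mul(-8, M, Pow(Add(-4, M), -1)))
Add(66, Mul(-102, Pow(Add(Add(Add(Function('z')(Function('E')(0, -4), 7), 38), -1), 76), -1))) = Add(66, Mul(-102, Pow(Add(Add(Add(Mul(-8, Add(6, 0), Pow(Add(-4, Add(6, 0)), -1)), 38), -1), 76), -1))) = Add(66, Mul(-102, Pow(Add(Add(Add(Mul(-8, 6, Pow(Add(-4, 6), -1)), 38), -1), 76), -1))) = Add(66, Mul(-102, Pow(Add(Add(Add(Mul(-8, 6, Pow(2, -1)), 38), -1), 76), -1))) = Add(66, Mul(-102, Pow(Add(Add(Add(Mul(-8, 6, Rational(1, 2)), 38), -1), 76), -1))) = Add(66, Mul(-102, Pow(Add(Add(Add(-24, 38), -1), 76), -1))) = Add(66, Mul(-102, Pow(Add(Add(14, -1), 76), -1))) = Add(66, Mul(-102, Pow(Add(13, 76), -1))) = Add(66, Mul(-102, Pow(89, -1))) = Add(66, Mul(-102, Rational(1, 89))) = Add(66, Rational(-102, 89)) = Rational(5772, 89)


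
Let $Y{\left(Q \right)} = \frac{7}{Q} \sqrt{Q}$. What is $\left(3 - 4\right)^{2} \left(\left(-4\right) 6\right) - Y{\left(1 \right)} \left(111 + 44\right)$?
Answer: $-1109$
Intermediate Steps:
$Y{\left(Q \right)} = \frac{7}{\sqrt{Q}}$
$\left(3 - 4\right)^{2} \left(\left(-4\right) 6\right) - Y{\left(1 \right)} \left(111 + 44\right) = \left(3 - 4\right)^{2} \left(\left(-4\right) 6\right) - 7 \frac{1}{\sqrt{1}} \left(111 + 44\right) = \left(-1\right)^{2} \left(-24\right) - 7 \cdot 1 \cdot 155 = 1 \left(-24\right) - 7 \cdot 155 = -24 - 1085 = -1109$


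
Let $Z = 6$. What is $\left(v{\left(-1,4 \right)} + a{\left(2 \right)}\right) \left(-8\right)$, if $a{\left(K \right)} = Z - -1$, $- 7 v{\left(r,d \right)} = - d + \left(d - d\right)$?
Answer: $- \frac{424}{7} \approx -60.571$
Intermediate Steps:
$v{\left(r,d \right)} = \frac{d}{7}$ ($v{\left(r,d \right)} = - \frac{- d + \left(d - d\right)}{7} = - \frac{- d + 0}{7} = - \frac{\left(-1\right) d}{7} = \frac{d}{7}$)
$a{\left(K \right)} = 7$ ($a{\left(K \right)} = 6 - -1 = 6 + 1 = 7$)
$\left(v{\left(-1,4 \right)} + a{\left(2 \right)}\right) \left(-8\right) = \left(\frac{1}{7} \cdot 4 + 7\right) \left(-8\right) = \left(\frac{4}{7} + 7\right) \left(-8\right) = \frac{53}{7} \left(-8\right) = - \frac{424}{7}$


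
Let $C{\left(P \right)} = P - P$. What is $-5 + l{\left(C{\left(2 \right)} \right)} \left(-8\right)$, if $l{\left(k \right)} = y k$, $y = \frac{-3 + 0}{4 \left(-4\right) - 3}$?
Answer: $-5$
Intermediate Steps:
$y = \frac{3}{19}$ ($y = - \frac{3}{-16 - 3} = - \frac{3}{-19} = \left(-3\right) \left(- \frac{1}{19}\right) = \frac{3}{19} \approx 0.15789$)
$C{\left(P \right)} = 0$
$l{\left(k \right)} = \frac{3 k}{19}$
$-5 + l{\left(C{\left(2 \right)} \right)} \left(-8\right) = -5 + \frac{3}{19} \cdot 0 \left(-8\right) = -5 + 0 \left(-8\right) = -5 + 0 = -5$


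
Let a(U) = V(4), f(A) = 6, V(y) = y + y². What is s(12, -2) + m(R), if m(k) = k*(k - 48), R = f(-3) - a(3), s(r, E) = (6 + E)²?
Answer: 884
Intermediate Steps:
a(U) = 20 (a(U) = 4*(1 + 4) = 4*5 = 20)
R = -14 (R = 6 - 1*20 = 6 - 20 = -14)
m(k) = k*(-48 + k)
s(12, -2) + m(R) = (6 - 2)² - 14*(-48 - 14) = 4² - 14*(-62) = 16 + 868 = 884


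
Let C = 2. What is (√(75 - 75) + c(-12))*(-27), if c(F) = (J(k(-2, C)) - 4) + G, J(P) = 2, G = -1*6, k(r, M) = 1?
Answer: 216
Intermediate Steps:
G = -6
c(F) = -8 (c(F) = (2 - 4) - 6 = -2 - 6 = -8)
(√(75 - 75) + c(-12))*(-27) = (√(75 - 75) - 8)*(-27) = (√0 - 8)*(-27) = (0 - 8)*(-27) = -8*(-27) = 216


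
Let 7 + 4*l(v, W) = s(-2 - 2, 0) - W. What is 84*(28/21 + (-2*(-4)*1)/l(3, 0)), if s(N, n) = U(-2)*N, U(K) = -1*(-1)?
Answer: -1456/11 ≈ -132.36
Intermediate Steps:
U(K) = 1
s(N, n) = N (s(N, n) = 1*N = N)
l(v, W) = -11/4 - W/4 (l(v, W) = -7/4 + ((-2 - 2) - W)/4 = -7/4 + (-4 - W)/4 = -7/4 + (-1 - W/4) = -11/4 - W/4)
84*(28/21 + (-2*(-4)*1)/l(3, 0)) = 84*(28/21 + (-2*(-4)*1)/(-11/4 - 1/4*0)) = 84*(28*(1/21) + (8*1)/(-11/4 + 0)) = 84*(4/3 + 8/(-11/4)) = 84*(4/3 + 8*(-4/11)) = 84*(4/3 - 32/11) = 84*(-52/33) = -1456/11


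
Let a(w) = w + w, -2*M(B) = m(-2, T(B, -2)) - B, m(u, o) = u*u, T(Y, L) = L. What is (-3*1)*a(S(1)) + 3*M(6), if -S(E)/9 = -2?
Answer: -105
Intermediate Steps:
m(u, o) = u²
M(B) = -2 + B/2 (M(B) = -((-2)² - B)/2 = -(4 - B)/2 = -2 + B/2)
S(E) = 18 (S(E) = -9*(-2) = 18)
a(w) = 2*w
(-3*1)*a(S(1)) + 3*M(6) = (-3*1)*(2*18) + 3*(-2 + (½)*6) = -3*36 + 3*(-2 + 3) = -108 + 3*1 = -108 + 3 = -105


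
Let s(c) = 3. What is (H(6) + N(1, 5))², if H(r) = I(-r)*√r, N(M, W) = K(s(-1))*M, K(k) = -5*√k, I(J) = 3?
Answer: 129 - 90*√2 ≈ 1.7208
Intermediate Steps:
N(M, W) = -5*M*√3 (N(M, W) = (-5*√3)*M = -5*M*√3)
H(r) = 3*√r
(H(6) + N(1, 5))² = (3*√6 - 5*1*√3)² = (3*√6 - 5*√3)² = (-5*√3 + 3*√6)²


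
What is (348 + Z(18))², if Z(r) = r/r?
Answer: 121801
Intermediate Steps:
Z(r) = 1
(348 + Z(18))² = (348 + 1)² = 349² = 121801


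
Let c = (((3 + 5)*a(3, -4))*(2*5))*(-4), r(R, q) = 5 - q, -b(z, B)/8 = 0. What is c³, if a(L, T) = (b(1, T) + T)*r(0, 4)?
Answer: 2097152000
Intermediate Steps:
b(z, B) = 0 (b(z, B) = -8*0 = 0)
a(L, T) = T (a(L, T) = (0 + T)*(5 - 1*4) = T*(5 - 4) = T*1 = T)
c = 1280 (c = (((3 + 5)*(-4))*(2*5))*(-4) = ((8*(-4))*10)*(-4) = -32*10*(-4) = -320*(-4) = 1280)
c³ = 1280³ = 2097152000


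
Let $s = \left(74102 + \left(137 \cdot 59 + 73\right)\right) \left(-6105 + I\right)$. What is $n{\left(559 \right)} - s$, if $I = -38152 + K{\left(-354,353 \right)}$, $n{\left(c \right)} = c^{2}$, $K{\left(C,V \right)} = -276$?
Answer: $3663507995$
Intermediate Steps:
$I = -38428$ ($I = -38152 - 276 = -38428$)
$s = -3663195514$ ($s = \left(74102 + \left(137 \cdot 59 + 73\right)\right) \left(-6105 - 38428\right) = \left(74102 + \left(8083 + 73\right)\right) \left(-44533\right) = \left(74102 + 8156\right) \left(-44533\right) = 82258 \left(-44533\right) = -3663195514$)
$n{\left(559 \right)} - s = 559^{2} - -3663195514 = 312481 + 3663195514 = 3663507995$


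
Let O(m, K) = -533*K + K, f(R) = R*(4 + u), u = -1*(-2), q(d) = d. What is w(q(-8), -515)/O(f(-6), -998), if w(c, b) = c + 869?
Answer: 123/75848 ≈ 0.0016217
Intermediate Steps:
w(c, b) = 869 + c
u = 2
f(R) = 6*R (f(R) = R*(4 + 2) = R*6 = 6*R)
O(m, K) = -532*K
w(q(-8), -515)/O(f(-6), -998) = (869 - 8)/((-532*(-998))) = 861/530936 = 861*(1/530936) = 123/75848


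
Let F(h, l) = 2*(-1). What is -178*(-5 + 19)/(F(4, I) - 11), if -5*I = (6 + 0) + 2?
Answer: 2492/13 ≈ 191.69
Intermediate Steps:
I = -8/5 (I = -((6 + 0) + 2)/5 = -(6 + 2)/5 = -1/5*8 = -8/5 ≈ -1.6000)
F(h, l) = -2
-178*(-5 + 19)/(F(4, I) - 11) = -178*(-5 + 19)/(-2 - 11) = -2492/(-13) = -2492*(-1)/13 = -178*(-14/13) = 2492/13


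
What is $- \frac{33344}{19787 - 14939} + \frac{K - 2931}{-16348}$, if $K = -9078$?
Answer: $- \frac{30430505}{4953444} \approx -6.1433$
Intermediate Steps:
$- \frac{33344}{19787 - 14939} + \frac{K - 2931}{-16348} = - \frac{33344}{19787 - 14939} + \frac{-9078 - 2931}{-16348} = - \frac{33344}{4848} + \left(-9078 - 2931\right) \left(- \frac{1}{16348}\right) = \left(-33344\right) \frac{1}{4848} - - \frac{12009}{16348} = - \frac{2084}{303} + \frac{12009}{16348} = - \frac{30430505}{4953444}$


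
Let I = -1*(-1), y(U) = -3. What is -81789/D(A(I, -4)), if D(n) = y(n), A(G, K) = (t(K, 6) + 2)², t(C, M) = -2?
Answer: 27263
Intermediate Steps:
I = 1
A(G, K) = 0 (A(G, K) = (-2 + 2)² = 0² = 0)
D(n) = -3
-81789/D(A(I, -4)) = -81789/(-3) = -81789*(-⅓) = 27263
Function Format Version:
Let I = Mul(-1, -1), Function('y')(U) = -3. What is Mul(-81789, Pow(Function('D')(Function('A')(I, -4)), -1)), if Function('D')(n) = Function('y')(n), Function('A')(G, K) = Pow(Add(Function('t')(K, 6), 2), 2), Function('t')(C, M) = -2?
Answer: 27263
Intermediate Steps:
I = 1
Function('A')(G, K) = 0 (Function('A')(G, K) = Pow(Add(-2, 2), 2) = Pow(0, 2) = 0)
Function('D')(n) = -3
Mul(-81789, Pow(Function('D')(Function('A')(I, -4)), -1)) = Mul(-81789, Pow(-3, -1)) = Mul(-81789, Rational(-1, 3)) = 27263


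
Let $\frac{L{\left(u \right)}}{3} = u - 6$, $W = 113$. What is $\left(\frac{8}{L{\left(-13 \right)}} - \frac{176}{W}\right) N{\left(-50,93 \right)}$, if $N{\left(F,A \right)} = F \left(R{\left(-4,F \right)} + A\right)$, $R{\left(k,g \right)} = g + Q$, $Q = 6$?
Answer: $\frac{26793200}{6441} \approx 4159.8$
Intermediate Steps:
$R{\left(k,g \right)} = 6 + g$ ($R{\left(k,g \right)} = g + 6 = 6 + g$)
$N{\left(F,A \right)} = F \left(6 + A + F\right)$ ($N{\left(F,A \right)} = F \left(\left(6 + F\right) + A\right) = F \left(6 + A + F\right)$)
$L{\left(u \right)} = -18 + 3 u$ ($L{\left(u \right)} = 3 \left(u - 6\right) = 3 \left(-6 + u\right) = -18 + 3 u$)
$\left(\frac{8}{L{\left(-13 \right)}} - \frac{176}{W}\right) N{\left(-50,93 \right)} = \left(\frac{8}{-18 + 3 \left(-13\right)} - \frac{176}{113}\right) \left(- 50 \left(6 + 93 - 50\right)\right) = \left(\frac{8}{-18 - 39} - \frac{176}{113}\right) \left(\left(-50\right) 49\right) = \left(\frac{8}{-57} - \frac{176}{113}\right) \left(-2450\right) = \left(8 \left(- \frac{1}{57}\right) - \frac{176}{113}\right) \left(-2450\right) = \left(- \frac{8}{57} - \frac{176}{113}\right) \left(-2450\right) = \left(- \frac{10936}{6441}\right) \left(-2450\right) = \frac{26793200}{6441}$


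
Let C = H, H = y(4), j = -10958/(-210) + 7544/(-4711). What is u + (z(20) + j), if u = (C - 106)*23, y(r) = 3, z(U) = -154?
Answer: -24959084/10095 ≈ -2472.4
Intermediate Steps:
j = 510601/10095 (j = -10958*(-1/210) + 7544*(-1/4711) = 5479/105 - 7544/4711 = 510601/10095 ≈ 50.580)
H = 3
C = 3
u = -2369 (u = (3 - 106)*23 = -103*23 = -2369)
u + (z(20) + j) = -2369 + (-154 + 510601/10095) = -2369 - 1044029/10095 = -24959084/10095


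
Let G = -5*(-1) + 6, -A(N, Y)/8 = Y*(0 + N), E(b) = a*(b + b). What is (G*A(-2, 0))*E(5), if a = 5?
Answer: 0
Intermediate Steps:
E(b) = 10*b (E(b) = 5*(b + b) = 5*(2*b) = 10*b)
A(N, Y) = -8*N*Y (A(N, Y) = -8*Y*(0 + N) = -8*Y*N = -8*N*Y)
G = 11 (G = 5 + 6 = 11)
(G*A(-2, 0))*E(5) = (11*(-8*(-2)*0))*(10*5) = (11*0)*50 = 0*50 = 0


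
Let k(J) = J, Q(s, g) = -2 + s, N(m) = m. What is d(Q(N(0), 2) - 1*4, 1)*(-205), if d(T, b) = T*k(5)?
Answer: 6150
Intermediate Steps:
d(T, b) = 5*T (d(T, b) = T*5 = 5*T)
d(Q(N(0), 2) - 1*4, 1)*(-205) = (5*((-2 + 0) - 1*4))*(-205) = (5*(-2 - 4))*(-205) = (5*(-6))*(-205) = -30*(-205) = 6150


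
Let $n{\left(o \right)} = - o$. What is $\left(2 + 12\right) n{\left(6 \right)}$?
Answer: $-84$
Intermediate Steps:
$\left(2 + 12\right) n{\left(6 \right)} = \left(2 + 12\right) \left(\left(-1\right) 6\right) = 14 \left(-6\right) = -84$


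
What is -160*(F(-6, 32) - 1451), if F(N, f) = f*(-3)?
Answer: 247520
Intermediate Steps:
F(N, f) = -3*f
-160*(F(-6, 32) - 1451) = -160*(-3*32 - 1451) = -160*(-96 - 1451) = -160*(-1547) = 247520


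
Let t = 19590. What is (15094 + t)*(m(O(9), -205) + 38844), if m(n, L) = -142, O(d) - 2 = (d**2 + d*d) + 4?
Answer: 1342340168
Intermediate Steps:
O(d) = 6 + 2*d**2 (O(d) = 2 + ((d**2 + d*d) + 4) = 2 + ((d**2 + d**2) + 4) = 2 + (2*d**2 + 4) = 2 + (4 + 2*d**2) = 6 + 2*d**2)
(15094 + t)*(m(O(9), -205) + 38844) = (15094 + 19590)*(-142 + 38844) = 34684*38702 = 1342340168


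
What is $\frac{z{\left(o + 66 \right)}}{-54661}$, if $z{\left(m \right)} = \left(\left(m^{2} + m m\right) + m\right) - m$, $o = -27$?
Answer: $- \frac{3042}{54661} \approx -0.055652$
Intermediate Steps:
$z{\left(m \right)} = 2 m^{2}$ ($z{\left(m \right)} = \left(\left(m^{2} + m^{2}\right) + m\right) - m = \left(2 m^{2} + m\right) - m = \left(m + 2 m^{2}\right) - m = 2 m^{2}$)
$\frac{z{\left(o + 66 \right)}}{-54661} = \frac{2 \left(-27 + 66\right)^{2}}{-54661} = 2 \cdot 39^{2} \left(- \frac{1}{54661}\right) = 2 \cdot 1521 \left(- \frac{1}{54661}\right) = 3042 \left(- \frac{1}{54661}\right) = - \frac{3042}{54661}$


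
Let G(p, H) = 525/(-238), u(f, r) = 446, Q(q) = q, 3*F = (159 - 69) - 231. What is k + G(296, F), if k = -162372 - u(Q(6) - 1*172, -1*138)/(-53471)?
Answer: -295198564369/1818014 ≈ -1.6237e+5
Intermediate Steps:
F = -47 (F = ((159 - 69) - 231)/3 = (90 - 231)/3 = (⅓)*(-141) = -47)
G(p, H) = -75/34 (G(p, H) = 525*(-1/238) = -75/34)
k = -8682192766/53471 (k = -162372 - 446/(-53471) = -162372 - 446*(-1)/53471 = -162372 - 1*(-446/53471) = -162372 + 446/53471 = -8682192766/53471 ≈ -1.6237e+5)
k + G(296, F) = -8682192766/53471 - 75/34 = -295198564369/1818014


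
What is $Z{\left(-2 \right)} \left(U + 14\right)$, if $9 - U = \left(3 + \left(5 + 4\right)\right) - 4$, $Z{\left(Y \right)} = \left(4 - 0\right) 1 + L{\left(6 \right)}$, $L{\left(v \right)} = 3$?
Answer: $105$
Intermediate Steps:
$Z{\left(Y \right)} = 7$ ($Z{\left(Y \right)} = \left(4 - 0\right) 1 + 3 = \left(4 + 0\right) 1 + 3 = 4 \cdot 1 + 3 = 4 + 3 = 7$)
$U = 1$ ($U = 9 - \left(\left(3 + \left(5 + 4\right)\right) - 4\right) = 9 - \left(\left(3 + 9\right) - 4\right) = 9 - \left(12 - 4\right) = 9 - 8 = 1$)
$Z{\left(-2 \right)} \left(U + 14\right) = 7 \left(1 + 14\right) = 7 \cdot 15 = 105$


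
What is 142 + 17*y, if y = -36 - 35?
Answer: -1065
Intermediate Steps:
y = -71
142 + 17*y = 142 + 17*(-71) = 142 - 1207 = -1065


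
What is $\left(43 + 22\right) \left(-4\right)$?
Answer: $-260$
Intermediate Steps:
$\left(43 + 22\right) \left(-4\right) = 65 \left(-4\right) = -260$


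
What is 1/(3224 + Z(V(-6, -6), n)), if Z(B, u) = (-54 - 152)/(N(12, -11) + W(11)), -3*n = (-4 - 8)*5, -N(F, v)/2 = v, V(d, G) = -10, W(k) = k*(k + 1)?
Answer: 77/248145 ≈ 0.00031030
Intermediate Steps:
W(k) = k*(1 + k)
N(F, v) = -2*v
n = 20 (n = -(-4 - 8)*5/3 = -(-4)*5 = -⅓*(-60) = 20)
Z(B, u) = -103/77 (Z(B, u) = (-54 - 152)/(-2*(-11) + 11*(1 + 11)) = -206/(22 + 11*12) = -206/(22 + 132) = -206/154 = -206*1/154 = -103/77)
1/(3224 + Z(V(-6, -6), n)) = 1/(3224 - 103/77) = 1/(248145/77) = 77/248145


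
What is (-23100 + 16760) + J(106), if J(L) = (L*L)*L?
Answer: 1184676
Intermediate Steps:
J(L) = L³ (J(L) = L²*L = L³)
(-23100 + 16760) + J(106) = (-23100 + 16760) + 106³ = -6340 + 1191016 = 1184676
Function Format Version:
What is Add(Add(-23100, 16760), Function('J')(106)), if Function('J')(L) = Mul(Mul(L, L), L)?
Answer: 1184676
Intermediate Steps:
Function('J')(L) = Pow(L, 3) (Function('J')(L) = Mul(Pow(L, 2), L) = Pow(L, 3))
Add(Add(-23100, 16760), Function('J')(106)) = Add(Add(-23100, 16760), Pow(106, 3)) = Add(-6340, 1191016) = 1184676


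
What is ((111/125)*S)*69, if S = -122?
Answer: -934398/125 ≈ -7475.2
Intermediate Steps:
((111/125)*S)*69 = ((111/125)*(-122))*69 = -13542/125*69 = -934398/125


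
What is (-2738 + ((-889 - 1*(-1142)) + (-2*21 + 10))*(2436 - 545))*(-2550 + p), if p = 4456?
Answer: 791319738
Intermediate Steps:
(-2738 + ((-889 - 1*(-1142)) + (-2*21 + 10))*(2436 - 545))*(-2550 + p) = (-2738 + ((-889 - 1*(-1142)) + (-2*21 + 10))*(2436 - 545))*(-2550 + 4456) = (-2738 + ((-889 + 1142) + (-42 + 10))*1891)*1906 = (-2738 + (253 - 32)*1891)*1906 = (-2738 + 221*1891)*1906 = (-2738 + 417911)*1906 = 415173*1906 = 791319738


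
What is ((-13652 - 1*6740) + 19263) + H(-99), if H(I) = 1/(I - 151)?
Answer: -282251/250 ≈ -1129.0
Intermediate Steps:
H(I) = 1/(-151 + I)
((-13652 - 1*6740) + 19263) + H(-99) = ((-13652 - 1*6740) + 19263) + 1/(-151 - 99) = ((-13652 - 6740) + 19263) + 1/(-250) = (-20392 + 19263) - 1/250 = -1129 - 1/250 = -282251/250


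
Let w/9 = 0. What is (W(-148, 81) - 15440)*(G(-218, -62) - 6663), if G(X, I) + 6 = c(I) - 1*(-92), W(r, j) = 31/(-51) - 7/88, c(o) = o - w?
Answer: 153356042465/1496 ≈ 1.0251e+8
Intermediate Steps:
w = 0 (w = 9*0 = 0)
c(o) = o (c(o) = o - 1*0 = o + 0 = o)
W(r, j) = -3085/4488 (W(r, j) = 31*(-1/51) - 7*1/88 = -31/51 - 7/88 = -3085/4488)
G(X, I) = 86 + I (G(X, I) = -6 + (I - 1*(-92)) = -6 + (I + 92) = -6 + (92 + I) = 86 + I)
(W(-148, 81) - 15440)*(G(-218, -62) - 6663) = (-3085/4488 - 15440)*((86 - 62) - 6663) = -69297805*(24 - 6663)/4488 = -69297805/4488*(-6639) = 153356042465/1496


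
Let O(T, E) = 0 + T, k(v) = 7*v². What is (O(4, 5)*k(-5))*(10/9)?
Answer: 7000/9 ≈ 777.78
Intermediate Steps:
O(T, E) = T
(O(4, 5)*k(-5))*(10/9) = (4*(7*(-5)²))*(10/9) = (4*(7*25))*(10*(⅑)) = (4*175)*(10/9) = 700*(10/9) = 7000/9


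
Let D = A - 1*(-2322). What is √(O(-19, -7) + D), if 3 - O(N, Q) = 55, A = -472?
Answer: √1798 ≈ 42.403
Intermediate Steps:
O(N, Q) = -52 (O(N, Q) = 3 - 1*55 = 3 - 55 = -52)
D = 1850 (D = -472 - 1*(-2322) = -472 + 2322 = 1850)
√(O(-19, -7) + D) = √(-52 + 1850) = √1798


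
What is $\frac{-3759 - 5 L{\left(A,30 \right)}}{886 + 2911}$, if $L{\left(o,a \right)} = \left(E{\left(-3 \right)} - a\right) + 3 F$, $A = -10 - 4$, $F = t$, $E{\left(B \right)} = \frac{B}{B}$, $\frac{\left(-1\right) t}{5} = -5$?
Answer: $- \frac{3989}{3797} \approx -1.0506$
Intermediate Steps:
$t = 25$ ($t = \left(-5\right) \left(-5\right) = 25$)
$E{\left(B \right)} = 1$
$F = 25$
$A = -14$ ($A = -10 - 4 = -14$)
$L{\left(o,a \right)} = 76 - a$ ($L{\left(o,a \right)} = \left(1 - a\right) + 3 \cdot 25 = \left(1 - a\right) + 75 = 76 - a$)
$\frac{-3759 - 5 L{\left(A,30 \right)}}{886 + 2911} = \frac{-3759 - 5 \left(76 - 30\right)}{886 + 2911} = \frac{-3759 - 5 \left(76 - 30\right)}{3797} = \left(-3759 - 230\right) \frac{1}{3797} = \left(-3989\right) \frac{1}{3797} = - \frac{3989}{3797}$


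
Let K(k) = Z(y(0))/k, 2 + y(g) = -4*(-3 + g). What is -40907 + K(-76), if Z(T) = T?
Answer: -1554471/38 ≈ -40907.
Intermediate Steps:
y(g) = 10 - 4*g (y(g) = -2 - 4*(-3 + g) = -2 + (12 - 4*g) = 10 - 4*g)
K(k) = 10/k (K(k) = (10 - 4*0)/k = (10 + 0)/k = 10/k)
-40907 + K(-76) = -40907 + 10/(-76) = -40907 + 10*(-1/76) = -40907 - 5/38 = -1554471/38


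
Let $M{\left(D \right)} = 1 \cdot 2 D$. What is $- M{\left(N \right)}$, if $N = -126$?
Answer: $252$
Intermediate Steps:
$M{\left(D \right)} = 2 D$
$- M{\left(N \right)} = - 2 \left(-126\right) = \left(-1\right) \left(-252\right) = 252$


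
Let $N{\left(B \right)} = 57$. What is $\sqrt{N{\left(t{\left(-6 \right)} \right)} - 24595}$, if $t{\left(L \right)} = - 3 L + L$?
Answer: $i \sqrt{24538} \approx 156.65 i$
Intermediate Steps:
$t{\left(L \right)} = - 2 L$
$\sqrt{N{\left(t{\left(-6 \right)} \right)} - 24595} = \sqrt{57 - 24595} = \sqrt{-24538} = i \sqrt{24538}$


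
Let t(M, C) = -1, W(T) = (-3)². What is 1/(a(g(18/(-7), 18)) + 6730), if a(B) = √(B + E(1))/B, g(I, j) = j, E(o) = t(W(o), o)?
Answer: 2180520/14674899583 - 18*√17/14674899583 ≈ 0.00014858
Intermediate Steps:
W(T) = 9
E(o) = -1
a(B) = √(-1 + B)/B (a(B) = √(B - 1)/B = √(-1 + B)/B)
1/(a(g(18/(-7), 18)) + 6730) = 1/(√(-1 + 18)/18 + 6730) = 1/(√17/18 + 6730) = 1/(6730 + √17/18)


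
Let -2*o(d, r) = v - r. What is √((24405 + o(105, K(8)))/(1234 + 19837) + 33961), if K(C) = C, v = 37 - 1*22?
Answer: √60315032253630/42142 ≈ 184.29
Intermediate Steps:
v = 15 (v = 37 - 22 = 15)
o(d, r) = -15/2 + r/2 (o(d, r) = -(15 - r)/2 = -15/2 + r/2)
√((24405 + o(105, K(8)))/(1234 + 19837) + 33961) = √((24405 + (-15/2 + (½)*8))/(1234 + 19837) + 33961) = √((24405 + (-15/2 + 4))/21071 + 33961) = √((24405 - 7/2)*(1/21071) + 33961) = √((48803/2)*(1/21071) + 33961) = √(48803/42142 + 33961) = √(1431233265/42142) = √60315032253630/42142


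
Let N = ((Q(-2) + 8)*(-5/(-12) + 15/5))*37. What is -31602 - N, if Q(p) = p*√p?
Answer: -97840/3 + 1517*I*√2/6 ≈ -32613.0 + 357.56*I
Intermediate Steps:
Q(p) = p^(3/2)
N = 3034/3 - 1517*I*√2/6 (N = (((-2)^(3/2) + 8)*(-5/(-12) + 15/5))*37 = ((-2*I*√2 + 8)*(-5*(-1/12) + 15*(⅕)))*37 = ((8 - 2*I*√2)*(5/12 + 3))*37 = ((8 - 2*I*√2)*(41/12))*37 = (82/3 - 41*I*√2/6)*37 = 3034/3 - 1517*I*√2/6 ≈ 1011.3 - 357.56*I)
-31602 - N = -31602 - (3034/3 - 1517*I*√2/6) = -31602 + (-3034/3 + 1517*I*√2/6) = -97840/3 + 1517*I*√2/6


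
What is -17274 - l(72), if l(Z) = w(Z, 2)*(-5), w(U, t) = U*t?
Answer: -16554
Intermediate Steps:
l(Z) = -10*Z (l(Z) = (Z*2)*(-5) = (2*Z)*(-5) = -10*Z)
-17274 - l(72) = -17274 - (-10)*72 = -17274 - 1*(-720) = -17274 + 720 = -16554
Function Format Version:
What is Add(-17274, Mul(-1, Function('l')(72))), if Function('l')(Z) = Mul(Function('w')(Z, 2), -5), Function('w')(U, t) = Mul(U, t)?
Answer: -16554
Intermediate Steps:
Function('l')(Z) = Mul(-10, Z) (Function('l')(Z) = Mul(Mul(Z, 2), -5) = Mul(Mul(2, Z), -5) = Mul(-10, Z))
Add(-17274, Mul(-1, Function('l')(72))) = Add(-17274, Mul(-1, Mul(-10, 72))) = Add(-17274, Mul(-1, -720)) = Add(-17274, 720) = -16554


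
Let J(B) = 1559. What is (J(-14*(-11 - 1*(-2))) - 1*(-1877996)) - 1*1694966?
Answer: 184589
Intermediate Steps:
(J(-14*(-11 - 1*(-2))) - 1*(-1877996)) - 1*1694966 = (1559 - 1*(-1877996)) - 1*1694966 = (1559 + 1877996) - 1694966 = 1879555 - 1694966 = 184589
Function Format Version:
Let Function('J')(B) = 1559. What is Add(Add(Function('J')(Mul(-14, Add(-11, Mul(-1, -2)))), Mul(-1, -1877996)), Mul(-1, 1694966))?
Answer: 184589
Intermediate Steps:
Add(Add(Function('J')(Mul(-14, Add(-11, Mul(-1, -2)))), Mul(-1, -1877996)), Mul(-1, 1694966)) = Add(Add(1559, Mul(-1, -1877996)), Mul(-1, 1694966)) = Add(Add(1559, 1877996), -1694966) = Add(1879555, -1694966) = 184589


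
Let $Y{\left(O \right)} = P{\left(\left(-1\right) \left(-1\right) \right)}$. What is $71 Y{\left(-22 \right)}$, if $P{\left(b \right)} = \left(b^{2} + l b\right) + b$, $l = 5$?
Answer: $497$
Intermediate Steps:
$P{\left(b \right)} = b^{2} + 6 b$ ($P{\left(b \right)} = \left(b^{2} + 5 b\right) + b = b^{2} + 6 b$)
$Y{\left(O \right)} = 7$ ($Y{\left(O \right)} = \left(-1\right) \left(-1\right) \left(6 - -1\right) = 1 \left(6 + 1\right) = 1 \cdot 7 = 7$)
$71 Y{\left(-22 \right)} = 71 \cdot 7 = 497$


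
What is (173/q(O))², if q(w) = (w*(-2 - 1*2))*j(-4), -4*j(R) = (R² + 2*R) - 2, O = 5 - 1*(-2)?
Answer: 29929/1764 ≈ 16.967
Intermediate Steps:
O = 7 (O = 5 + 2 = 7)
j(R) = ½ - R/2 - R²/4 (j(R) = -((R² + 2*R) - 2)/4 = -(-2 + R² + 2*R)/4 = ½ - R/2 - R²/4)
q(w) = 6*w (q(w) = (w*(-2 - 1*2))*(½ - ½*(-4) - ¼*(-4)²) = (w*(-2 - 2))*(½ + 2 - ¼*16) = (w*(-4))*(½ + 2 - 4) = -4*w*(-3/2) = 6*w)
(173/q(O))² = (173/((6*7)))² = (173/42)² = 29929/1764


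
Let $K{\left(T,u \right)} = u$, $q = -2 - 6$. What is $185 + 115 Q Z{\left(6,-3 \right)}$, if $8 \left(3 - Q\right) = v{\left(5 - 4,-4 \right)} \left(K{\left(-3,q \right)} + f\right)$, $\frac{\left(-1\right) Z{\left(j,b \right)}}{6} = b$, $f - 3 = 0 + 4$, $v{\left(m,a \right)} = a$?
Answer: $5360$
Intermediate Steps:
$q = -8$ ($q = -2 - 6 = -8$)
$f = 7$ ($f = 3 + \left(0 + 4\right) = 3 + 4 = 7$)
$Z{\left(j,b \right)} = - 6 b$
$Q = \frac{5}{2}$ ($Q = 3 - \frac{\left(-4\right) \left(-8 + 7\right)}{8} = 3 - \frac{\left(-4\right) \left(-1\right)}{8} = 3 - \frac{1}{2} = \frac{5}{2} \approx 2.5$)
$185 + 115 Q Z{\left(6,-3 \right)} = 185 + 115 \frac{5 \left(\left(-6\right) \left(-3\right)\right)}{2} = 185 + 115 \cdot \frac{5}{2} \cdot 18 = 185 + 115 \cdot 45 = 185 + 5175 = 5360$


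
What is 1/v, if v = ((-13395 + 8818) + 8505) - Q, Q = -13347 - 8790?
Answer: 1/26065 ≈ 3.8366e-5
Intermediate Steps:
Q = -22137
v = 26065 (v = ((-13395 + 8818) + 8505) - 1*(-22137) = (-4577 + 8505) + 22137 = 3928 + 22137 = 26065)
1/v = 1/26065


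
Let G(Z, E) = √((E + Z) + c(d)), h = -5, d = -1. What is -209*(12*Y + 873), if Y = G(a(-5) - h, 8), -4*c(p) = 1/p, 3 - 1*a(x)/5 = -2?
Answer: -182457 - 3762*√17 ≈ -1.9797e+5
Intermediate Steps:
a(x) = 25 (a(x) = 15 - 5*(-2) = 15 + 10 = 25)
c(p) = -1/(4*p)
G(Z, E) = √(¼ + E + Z) (G(Z, E) = √((E + Z) - ¼/(-1)) = √((E + Z) - ¼*(-1)) = √((E + Z) + ¼) = √(¼ + E + Z))
Y = 3*√17/2 (Y = √(1 + 4*8 + 4*(25 - 1*(-5)))/2 = √(1 + 32 + 4*(25 + 5))/2 = √(1 + 32 + 4*30)/2 = √(1 + 32 + 120)/2 = √153/2 = (3*√17)/2 = 3*√17/2 ≈ 6.1847)
-209*(12*Y + 873) = -209*(12*(3*√17/2) + 873) = -209*(18*√17 + 873) = -209*(873 + 18*√17) = -182457 - 3762*√17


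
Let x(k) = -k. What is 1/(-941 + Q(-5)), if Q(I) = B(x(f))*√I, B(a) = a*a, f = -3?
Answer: -941/885886 - 9*I*√5/885886 ≈ -0.0010622 - 2.2717e-5*I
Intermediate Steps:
B(a) = a²
Q(I) = 9*√I (Q(I) = (-1*(-3))²*√I = 3²*√I = 9*√I)
1/(-941 + Q(-5)) = 1/(-941 + 9*√(-5)) = 1/(-941 + 9*(I*√5)) = 1/(-941 + 9*I*√5)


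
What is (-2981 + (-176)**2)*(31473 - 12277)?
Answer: 537392020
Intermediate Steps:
(-2981 + (-176)**2)*(31473 - 12277) = (-2981 + 30976)*19196 = 27995*19196 = 537392020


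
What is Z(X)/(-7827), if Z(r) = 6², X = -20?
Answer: -12/2609 ≈ -0.0045995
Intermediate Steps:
Z(r) = 36
Z(X)/(-7827) = 36/(-7827) = 36*(-1/7827) = -12/2609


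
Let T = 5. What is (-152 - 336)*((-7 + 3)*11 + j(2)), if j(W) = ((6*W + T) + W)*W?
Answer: 2928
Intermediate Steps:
j(W) = W*(5 + 7*W) (j(W) = ((6*W + 5) + W)*W = ((5 + 6*W) + W)*W = (5 + 7*W)*W = W*(5 + 7*W))
(-152 - 336)*((-7 + 3)*11 + j(2)) = (-152 - 336)*((-7 + 3)*11 + 2*(5 + 7*2)) = -488*(-4*11 + 2*(5 + 14)) = -488*(-44 + 2*19) = -488*(-44 + 38) = -488*(-6) = 2928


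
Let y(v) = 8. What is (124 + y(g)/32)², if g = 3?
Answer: 247009/16 ≈ 15438.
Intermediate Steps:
(124 + y(g)/32)² = (124 + 8/32)² = (124 + 8*(1/32))² = (124 + ¼)² = (497/4)² = 247009/16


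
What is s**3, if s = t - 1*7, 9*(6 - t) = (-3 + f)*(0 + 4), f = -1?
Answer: 343/729 ≈ 0.47051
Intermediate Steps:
t = 70/9 (t = 6 - (-3 - 1)*(0 + 4)/9 = 6 - (-4)*4/9 = 6 - 1/9*(-16) = 6 + 16/9 = 70/9 ≈ 7.7778)
s = 7/9 (s = 70/9 - 1*7 = 70/9 - 7 = 7/9 ≈ 0.77778)
s**3 = (7/9)**3 = 343/729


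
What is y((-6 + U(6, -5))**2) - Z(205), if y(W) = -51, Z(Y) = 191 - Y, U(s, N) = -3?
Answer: -37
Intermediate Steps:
y((-6 + U(6, -5))**2) - Z(205) = -51 - (191 - 1*205) = -51 - (191 - 205) = -51 - 1*(-14) = -51 + 14 = -37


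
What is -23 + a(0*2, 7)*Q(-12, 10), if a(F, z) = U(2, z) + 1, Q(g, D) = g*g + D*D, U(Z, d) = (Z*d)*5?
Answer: 17301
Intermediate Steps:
U(Z, d) = 5*Z*d
Q(g, D) = D² + g² (Q(g, D) = g² + D² = D² + g²)
a(F, z) = 1 + 10*z (a(F, z) = 5*2*z + 1 = 10*z + 1 = 1 + 10*z)
-23 + a(0*2, 7)*Q(-12, 10) = -23 + (1 + 10*7)*(10² + (-12)²) = -23 + (1 + 70)*(100 + 144) = -23 + 71*244 = -23 + 17324 = 17301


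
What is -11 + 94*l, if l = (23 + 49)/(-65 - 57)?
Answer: -4055/61 ≈ -66.475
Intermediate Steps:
l = -36/61 (l = 72/(-122) = 72*(-1/122) = -36/61 ≈ -0.59016)
-11 + 94*l = -11 + 94*(-36/61) = -11 - 3384/61 = -4055/61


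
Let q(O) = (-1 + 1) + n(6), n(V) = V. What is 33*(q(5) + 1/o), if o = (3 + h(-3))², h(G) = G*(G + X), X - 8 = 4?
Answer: 38027/192 ≈ 198.06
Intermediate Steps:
X = 12 (X = 8 + 4 = 12)
h(G) = G*(12 + G) (h(G) = G*(G + 12) = G*(12 + G))
q(O) = 6 (q(O) = (-1 + 1) + 6 = 0 + 6 = 6)
o = 576 (o = (3 - 3*(12 - 3))² = (3 - 3*9)² = (3 - 27)² = (-24)² = 576)
33*(q(5) + 1/o) = 33*(6 + 1/576) = 33*(3457/576) = 38027/192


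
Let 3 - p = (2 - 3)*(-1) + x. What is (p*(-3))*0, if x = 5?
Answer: 0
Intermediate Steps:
p = -3 (p = 3 - ((2 - 3)*(-1) + 5) = 3 - (-1*(-1) + 5) = 3 - (1 + 5) = 3 - 1*6 = 3 - 6 = -3)
(p*(-3))*0 = -3*(-3)*0 = 9*0 = 0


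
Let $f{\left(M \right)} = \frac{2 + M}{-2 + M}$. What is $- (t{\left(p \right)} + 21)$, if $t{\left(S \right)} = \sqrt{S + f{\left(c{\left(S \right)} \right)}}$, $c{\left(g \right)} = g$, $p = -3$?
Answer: $-21 - \frac{i \sqrt{70}}{5} \approx -21.0 - 1.6733 i$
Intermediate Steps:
$f{\left(M \right)} = \frac{2 + M}{-2 + M}$
$t{\left(S \right)} = \sqrt{S + \frac{2 + S}{-2 + S}}$
$- (t{\left(p \right)} + 21) = - (\sqrt{\frac{2 + \left(-3\right)^{2} - -3}{-2 - 3}} + 21) = - (\sqrt{\frac{2 + 9 + 3}{-5}} + 21) = - (\sqrt{\left(- \frac{1}{5}\right) 14} + 21) = - (\sqrt{- \frac{14}{5}} + 21) = - (\frac{i \sqrt{70}}{5} + 21) = - (21 + \frac{i \sqrt{70}}{5}) = -21 - \frac{i \sqrt{70}}{5}$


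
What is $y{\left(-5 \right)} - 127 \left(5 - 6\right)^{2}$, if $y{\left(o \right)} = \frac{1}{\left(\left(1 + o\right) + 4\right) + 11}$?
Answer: $- \frac{1396}{11} \approx -126.91$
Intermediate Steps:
$y{\left(o \right)} = \frac{1}{16 + o}$ ($y{\left(o \right)} = \frac{1}{\left(5 + o\right) + 11} = \frac{1}{16 + o}$)
$y{\left(-5 \right)} - 127 \left(5 - 6\right)^{2} = \frac{1}{16 - 5} - 127 \left(5 - 6\right)^{2} = \frac{1}{11} - 127 \left(-1\right)^{2} = \frac{1}{11} - 127 = - \frac{1396}{11}$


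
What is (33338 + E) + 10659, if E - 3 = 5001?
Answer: 49001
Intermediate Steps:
E = 5004 (E = 3 + 5001 = 5004)
(33338 + E) + 10659 = (33338 + 5004) + 10659 = 38342 + 10659 = 49001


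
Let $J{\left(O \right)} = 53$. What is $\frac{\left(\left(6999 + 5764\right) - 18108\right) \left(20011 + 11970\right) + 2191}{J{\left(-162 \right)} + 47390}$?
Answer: $- \frac{170936254}{47443} \approx -3603.0$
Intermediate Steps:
$\frac{\left(\left(6999 + 5764\right) - 18108\right) \left(20011 + 11970\right) + 2191}{J{\left(-162 \right)} + 47390} = \frac{\left(\left(6999 + 5764\right) - 18108\right) \left(20011 + 11970\right) + 2191}{53 + 47390} = \frac{\left(12763 - 18108\right) 31981 + 2191}{47443} = \left(\left(-5345\right) 31981 + 2191\right) \frac{1}{47443} = \left(-170938445 + 2191\right) \frac{1}{47443} = \left(-170936254\right) \frac{1}{47443} = - \frac{170936254}{47443}$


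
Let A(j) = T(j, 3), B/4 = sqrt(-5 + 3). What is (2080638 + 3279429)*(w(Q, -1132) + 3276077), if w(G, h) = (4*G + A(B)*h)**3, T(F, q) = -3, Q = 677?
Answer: 1219045874606719047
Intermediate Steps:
B = 4*I*sqrt(2) (B = 4*sqrt(-5 + 3) = 4*sqrt(-2) = 4*(I*sqrt(2)) = 4*I*sqrt(2) ≈ 5.6569*I)
A(j) = -3
w(G, h) = (-3*h + 4*G)**3 (w(G, h) = (4*G - 3*h)**3 = (-3*h + 4*G)**3)
(2080638 + 3279429)*(w(Q, -1132) + 3276077) = (2080638 + 3279429)*((-3*(-1132) + 4*677)**3 + 3276077) = 5360067*((3396 + 2708)**3 + 3276077) = 5360067*(6104**3 + 3276077) = 5360067*(227427812864 + 3276077) = 5360067*227431088941 = 1219045874606719047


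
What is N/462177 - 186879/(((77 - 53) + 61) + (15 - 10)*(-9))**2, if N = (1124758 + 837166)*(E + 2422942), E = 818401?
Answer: 10174743427115617/739483200 ≈ 1.3759e+7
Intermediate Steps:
N = 6359268623932 (N = (1124758 + 837166)*(818401 + 2422942) = 1961924*3241343 = 6359268623932)
N/462177 - 186879/(((77 - 53) + 61) + (15 - 10)*(-9))**2 = 6359268623932/462177 - 186879/(((77 - 53) + 61) + (15 - 10)*(-9))**2 = 6359268623932*(1/462177) - 186879/((24 + 61) + 5*(-9))**2 = 6359268623932/462177 - 186879/(85 - 45)**2 = 6359268623932/462177 - 186879/(40**2) = 6359268623932/462177 - 186879/1600 = 10174743427115617/739483200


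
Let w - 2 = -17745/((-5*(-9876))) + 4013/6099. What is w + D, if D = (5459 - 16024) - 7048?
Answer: -353586042109/20077908 ≈ -17611.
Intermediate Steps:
D = -17613 (D = -10565 - 7048 = -17613)
w = 46151495/20077908 (w = 2 + (-17745/((-5*(-9876))) + 4013/6099) = 2 + (-17745/49380 + 4013*(1/6099)) = 2 + (-17745*1/49380 + 4013/6099) = 2 + (-1183/3292 + 4013/6099) = 2 + 5995679/20077908 = 46151495/20077908 ≈ 2.2986)
w + D = 46151495/20077908 - 17613 = -353586042109/20077908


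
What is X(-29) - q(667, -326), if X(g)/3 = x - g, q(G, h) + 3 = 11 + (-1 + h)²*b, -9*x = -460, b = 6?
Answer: -1924025/3 ≈ -6.4134e+5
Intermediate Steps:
x = 460/9 (x = -⅑*(-460) = 460/9 ≈ 51.111)
q(G, h) = 8 + 6*(-1 + h)² (q(G, h) = -3 + (11 + (-1 + h)²*6) = -3 + (11 + 6*(-1 + h)²) = 8 + 6*(-1 + h)²)
X(g) = 460/3 - 3*g (X(g) = 3*(460/9 - g) = 460/3 - 3*g)
X(-29) - q(667, -326) = (460/3 - 3*(-29)) - (8 + 6*(-1 - 326)²) = (460/3 + 87) - (8 + 6*(-327)²) = 721/3 - (8 + 6*106929) = 721/3 - (8 + 641574) = 721/3 - 1*641582 = 721/3 - 641582 = -1924025/3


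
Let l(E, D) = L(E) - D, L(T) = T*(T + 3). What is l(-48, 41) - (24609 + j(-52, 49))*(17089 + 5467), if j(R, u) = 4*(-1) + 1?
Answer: -555010817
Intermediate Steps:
L(T) = T*(3 + T)
j(R, u) = -3 (j(R, u) = -4 + 1 = -3)
l(E, D) = -D + E*(3 + E) (l(E, D) = E*(3 + E) - D = -D + E*(3 + E))
l(-48, 41) - (24609 + j(-52, 49))*(17089 + 5467) = (-1*41 - 48*(3 - 48)) - (24609 - 3)*(17089 + 5467) = (-41 - 48*(-45)) - 24606*22556 = (-41 + 2160) - 1*555012936 = 2119 - 555012936 = -555010817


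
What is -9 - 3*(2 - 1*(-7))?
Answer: -36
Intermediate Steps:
-9 - 3*(2 - 1*(-7)) = -9 - 3*(2 + 7) = -9 - 3*9 = -9 - 27 = -36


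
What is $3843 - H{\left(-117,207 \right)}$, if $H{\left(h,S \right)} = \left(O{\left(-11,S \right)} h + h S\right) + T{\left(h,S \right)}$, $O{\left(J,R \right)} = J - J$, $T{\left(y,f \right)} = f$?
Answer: $27855$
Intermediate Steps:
$O{\left(J,R \right)} = 0$
$H{\left(h,S \right)} = S + S h$ ($H{\left(h,S \right)} = \left(0 h + h S\right) + S = \left(0 + S h\right) + S = S h + S = S + S h$)
$3843 - H{\left(-117,207 \right)} = 3843 - 207 \left(1 - 117\right) = 3843 - 207 \left(-116\right) = 3843 - -24012 = 3843 + 24012 = 27855$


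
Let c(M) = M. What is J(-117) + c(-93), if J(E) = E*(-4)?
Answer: 375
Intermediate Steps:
J(E) = -4*E
J(-117) + c(-93) = -4*(-117) - 93 = 468 - 93 = 375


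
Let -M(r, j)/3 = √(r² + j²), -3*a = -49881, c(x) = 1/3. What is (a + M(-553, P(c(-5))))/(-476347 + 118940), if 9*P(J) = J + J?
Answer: -16627/357407 + √222934765/3216663 ≈ -0.041879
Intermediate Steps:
c(x) = ⅓
a = 16627 (a = -⅓*(-49881) = 16627)
P(J) = 2*J/9 (P(J) = (J + J)/9 = (2*J)/9 = 2*J/9)
M(r, j) = -3*√(j² + r²) (M(r, j) = -3*√(r² + j²) = -3*√(j² + r²))
(a + M(-553, P(c(-5))))/(-476347 + 118940) = (16627 - 3*√(((2/9)*(⅓))² + (-553)²))/(-476347 + 118940) = (16627 - 3*√((2/27)² + 305809))/(-357407) = (16627 - 3*√(4/729 + 305809))*(-1/357407) = (16627 - √222934765/9)*(-1/357407) = -16627/357407 + √222934765/3216663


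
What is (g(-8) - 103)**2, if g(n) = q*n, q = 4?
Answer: 18225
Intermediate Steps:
g(n) = 4*n
(g(-8) - 103)**2 = (4*(-8) - 103)**2 = (-32 - 103)**2 = (-135)**2 = 18225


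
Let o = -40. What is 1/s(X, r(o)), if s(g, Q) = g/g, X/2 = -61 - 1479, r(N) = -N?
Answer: 1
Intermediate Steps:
X = -3080 (X = 2*(-61 - 1479) = 2*(-1540) = -3080)
s(g, Q) = 1
1/s(X, r(o)) = 1/1 = 1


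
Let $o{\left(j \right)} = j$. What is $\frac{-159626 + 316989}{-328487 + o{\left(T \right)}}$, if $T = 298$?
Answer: $- \frac{157363}{328189} \approx -0.47949$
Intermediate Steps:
$\frac{-159626 + 316989}{-328487 + o{\left(T \right)}} = \frac{-159626 + 316989}{-328487 + 298} = \frac{157363}{-328189} = 157363 \left(- \frac{1}{328189}\right) = - \frac{157363}{328189}$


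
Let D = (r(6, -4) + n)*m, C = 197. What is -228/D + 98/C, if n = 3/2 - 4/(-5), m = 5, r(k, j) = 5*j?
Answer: 35726/11623 ≈ 3.0737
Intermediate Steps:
n = 23/10 (n = 3*(½) - 4*(-⅕) = 3/2 + ⅘ = 23/10 ≈ 2.3000)
D = -177/2 (D = (5*(-4) + 23/10)*5 = (-20 + 23/10)*5 = -177/10*5 = -177/2 ≈ -88.500)
-228/D + 98/C = -228/(-177/2) + 98/197 = -228*(-2/177) + 98*(1/197) = 152/59 + 98/197 = 35726/11623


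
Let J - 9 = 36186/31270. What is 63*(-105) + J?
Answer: -103266717/15635 ≈ -6604.8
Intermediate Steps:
J = 158808/15635 (J = 9 + 36186/31270 = 9 + 36186*(1/31270) = 9 + 18093/15635 = 158808/15635 ≈ 10.157)
63*(-105) + J = 63*(-105) + 158808/15635 = -6615 + 158808/15635 = -103266717/15635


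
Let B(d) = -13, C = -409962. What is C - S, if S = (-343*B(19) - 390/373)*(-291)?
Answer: 330963921/373 ≈ 8.8730e+5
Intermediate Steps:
S = -483879747/373 (S = (-343/(1/(-13)) - 390/373)*(-291) = (-343/(-1/13) - 390*1/373)*(-291) = (-343*(-13) - 390/373)*(-291) = (4459 - 390/373)*(-291) = (1662817/373)*(-291) = -483879747/373 ≈ -1.2973e+6)
C - S = -409962 - 1*(-483879747/373) = -409962 + 483879747/373 = 330963921/373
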